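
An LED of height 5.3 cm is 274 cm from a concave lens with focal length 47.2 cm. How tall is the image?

For a concave lens, f = -47.2 cm.
1/d_i = 1/f − 1/d_o = 1/(-47.20) − 1/(274) = -0.02484, so d_i = -40.26 cm.
m = −d_i/d_o = +0.1469.
|h_i| = |m|·h_o = 0.1469 × 5.3 = 0.779 cm. The image is virtual, upright and reduced, on the same side as the object.

0.779 cm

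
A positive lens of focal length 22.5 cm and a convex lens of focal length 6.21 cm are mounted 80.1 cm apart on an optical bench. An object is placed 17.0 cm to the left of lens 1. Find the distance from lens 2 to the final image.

6.48 cm

Lens 1: 1/d_i1 = 1/f₁ − 1/d_o1 = 1/(22.5) − 1/(17.0) = -0.01438, so d_i1 = -69.55 cm.
The intermediate image is 69.55 cm to the left of lens 1 (virtual), which is 80.1 − (-69.55) = 149.6 cm to the left of lens 2, so d_o2 = +149.6 cm.
Lens 2: 1/d_i2 = 1/f₂ − 1/d_o2 = 1/(6.21) − 1/(149.6) = 0.1543, so d_i2 = 6.48 cm.
The final image is real, 6.48 cm to the right of lens 2 (overall magnification ≈ -0.18).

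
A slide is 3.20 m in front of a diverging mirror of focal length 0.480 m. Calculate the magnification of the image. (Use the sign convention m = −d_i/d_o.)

For a diverging mirror, f = -0.480 m.
1/d_i = 1/f − 1/d_o = 1/(-0.4800) − 1/(3.20) = -2.396, so d_i = -0.4174 m.
m = −d_i/d_o = −(-0.4174)/(3.20) = +0.130.
The image is virtual, upright and reduced, behind the mirror.

m = +0.130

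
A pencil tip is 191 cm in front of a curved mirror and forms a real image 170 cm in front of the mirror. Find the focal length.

Real image ⇒ d_i = +170 cm.
1/f = 1/d_o + 1/d_i = 1/(191) + 1/(170) = 0.01112, so f = 89.9 cm.
Since f is positive, the curved mirror is concave.

f = 89.9 cm (concave)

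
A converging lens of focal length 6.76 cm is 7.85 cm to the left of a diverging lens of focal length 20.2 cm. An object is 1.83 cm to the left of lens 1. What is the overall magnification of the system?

Lens 1: 1/d_i1 = 1/(6.76) − 1/(1.83) = -0.3985, so d_i1 = -2.509 cm; m₁ = −d_i1/d_o1 = +1.371.
d_o2 = 7.85 − (-2.509) = 10.36 cm.
f₂ = −20.2 cm (diverging).
Lens 2: 1/d_i2 = 1/(-20.2) − 1/(10.36) = -0.1460, so d_i2 = -6.848 cm; m₂ = −d_i2/d_o2 = +0.6610.
m = m₁·m₂ = (+1.371)(+0.6610) = +0.906.

m = +0.906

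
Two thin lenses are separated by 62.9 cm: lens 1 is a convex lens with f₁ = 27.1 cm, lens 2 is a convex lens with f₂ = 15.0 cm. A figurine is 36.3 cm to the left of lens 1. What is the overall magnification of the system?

m = -0.749

Lens 1: 1/d_i1 = 1/(27.1) − 1/(36.3) = 0.009352, so d_i1 = 106.9 cm; m₁ = −d_i1/d_o1 = -2.945.
d_o2 = 62.9 − (106.9) = -44.00 cm (virtual object).
Lens 2: 1/d_i2 = 1/(15.0) − 1/(-44.00) = 0.08939, so d_i2 = 11.19 cm; m₂ = −d_i2/d_o2 = +0.2542.
m = m₁·m₂ = (-2.945)(+0.2542) = -0.749.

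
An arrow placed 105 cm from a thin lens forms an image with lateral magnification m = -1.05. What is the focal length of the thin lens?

f = 53.8 cm (converging)

m = −d_i/d_o ⇒ d_i = −m·d_o = −(-1.05)·(105) = 110.2 cm.
1/f = 1/d_o + 1/d_i = 1/(105) + 1/(110.2) = 0.01860, so f = 53.8 cm.
Since f is positive, the thin lens is converging.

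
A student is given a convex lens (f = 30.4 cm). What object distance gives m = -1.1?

58.0 cm

m = −d_i/d_o ⇒ d_i = −m·d_o.
1/f = 1/d_o + 1/d_i = 1/d_o − 1/(m·d_o) = (1 − 1/m)/d_o, so d_o = f(1 − 1/m) = (30.40)(1 − 1/(-1.1)) = 58.0 cm.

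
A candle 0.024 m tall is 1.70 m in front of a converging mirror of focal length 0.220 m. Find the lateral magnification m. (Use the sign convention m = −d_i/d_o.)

m = -0.149

1/d_i = 1/f − 1/d_o = 1/(0.2200) − 1/(1.70) = 3.957, so d_i = 0.2527 m.
m = −d_i/d_o = −(0.2527)/(1.70) = -0.149.
The image is real, inverted and reduced, in front of the mirror.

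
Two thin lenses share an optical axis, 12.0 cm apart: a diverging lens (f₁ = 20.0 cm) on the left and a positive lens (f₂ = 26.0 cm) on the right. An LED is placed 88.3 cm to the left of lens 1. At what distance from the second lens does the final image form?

Lens 1 is diverging, so f₁ = −20.0 cm.
Lens 1: 1/d_i1 = 1/f₁ − 1/d_o1 = 1/(-20.0) − 1/(88.3) = -0.06133, so d_i1 = -16.31 cm.
The intermediate image is 16.31 cm to the left of lens 1 (virtual), which is 12.0 − (-16.31) = 28.31 cm to the left of lens 2, so d_o2 = +28.31 cm.
Lens 2: 1/d_i2 = 1/f₂ − 1/d_o2 = 1/(26.0) − 1/(28.31) = 0.003138, so d_i2 = 319 cm.
The final image is real, 319 cm to the right of lens 2 (overall magnification ≈ -2.1).

319 cm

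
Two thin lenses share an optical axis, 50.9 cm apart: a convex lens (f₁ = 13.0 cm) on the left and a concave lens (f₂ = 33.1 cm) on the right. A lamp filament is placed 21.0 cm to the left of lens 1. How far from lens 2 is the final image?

11.1 cm

Lens 1: 1/d_i1 = 1/f₁ − 1/d_o1 = 1/(13.0) − 1/(21.0) = 0.02930, so d_i1 = 34.12 cm.
The intermediate image is 34.12 cm to the right of lens 1, which is 50.9 − (34.12) = 16.78 cm to the left of lens 2, so d_o2 = +16.78 cm.
Lens 2 is diverging, so f₂ = −33.1 cm.
Lens 2: 1/d_i2 = 1/f₂ − 1/d_o2 = 1/(-33.1) − 1/(16.78) = -0.08981, so d_i2 = -11.1 cm.
The final image is virtual, 11.1 cm to the left of lens 2 (overall magnification ≈ -1.1).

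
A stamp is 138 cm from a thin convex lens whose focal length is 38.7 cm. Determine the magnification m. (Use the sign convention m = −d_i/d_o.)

m = -0.390

1/d_i = 1/f − 1/d_o = 1/(38.70) − 1/(138) = 0.01859, so d_i = 53.78 cm.
m = −d_i/d_o = −(53.78)/(138) = -0.390.
The image is real, inverted and reduced, on the far side of the lens.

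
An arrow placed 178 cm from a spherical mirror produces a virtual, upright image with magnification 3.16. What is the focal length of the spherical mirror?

f = 260 cm (concave)

m = −d_i/d_o ⇒ d_i = −m·d_o = −(+3.16)·(178) = -562.5 cm.
1/f = 1/d_o + 1/d_i = 1/(178) + 1/(-562.5) = 0.003840, so f = 260 cm.
Since f is positive, the spherical mirror is concave.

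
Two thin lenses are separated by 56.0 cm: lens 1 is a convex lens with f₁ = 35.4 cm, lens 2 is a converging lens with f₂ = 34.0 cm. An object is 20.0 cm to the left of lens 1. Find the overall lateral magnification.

Lens 1: 1/d_i1 = 1/(35.4) − 1/(20.0) = -0.02175, so d_i1 = -45.97 cm; m₁ = −d_i1/d_o1 = +2.298.
d_o2 = 56.0 − (-45.97) = 102.0 cm.
Lens 2: 1/d_i2 = 1/(34.0) − 1/(102.0) = 0.01961, so d_i2 = 51.00 cm; m₂ = −d_i2/d_o2 = -0.5000.
m = m₁·m₂ = (+2.298)(-0.5000) = -1.15.

m = -1.15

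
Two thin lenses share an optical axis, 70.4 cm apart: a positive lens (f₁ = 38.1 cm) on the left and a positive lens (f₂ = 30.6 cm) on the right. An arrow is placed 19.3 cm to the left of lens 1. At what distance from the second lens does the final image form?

42.5 cm

Lens 1: 1/d_i1 = 1/f₁ − 1/d_o1 = 1/(38.1) − 1/(19.3) = -0.02557, so d_i1 = -39.11 cm.
The intermediate image is 39.11 cm to the left of lens 1 (virtual), which is 70.4 − (-39.11) = 109.5 cm to the left of lens 2, so d_o2 = +109.5 cm.
Lens 2: 1/d_i2 = 1/f₂ − 1/d_o2 = 1/(30.6) − 1/(109.5) = 0.02355, so d_i2 = 42.5 cm.
The final image is real, 42.5 cm to the right of lens 2 (overall magnification ≈ -0.79).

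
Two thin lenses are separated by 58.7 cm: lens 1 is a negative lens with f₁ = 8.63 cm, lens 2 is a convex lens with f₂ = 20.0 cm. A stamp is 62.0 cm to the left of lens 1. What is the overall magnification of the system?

m = -0.0528

f₁ = −8.63 cm (diverging).
Lens 1: 1/d_i1 = 1/(-8.63) − 1/(62.0) = -0.1320, so d_i1 = -7.576 cm; m₁ = −d_i1/d_o1 = +0.1222.
d_o2 = 58.7 − (-7.576) = 66.28 cm.
Lens 2: 1/d_i2 = 1/(20.0) − 1/(66.28) = 0.03491, so d_i2 = 28.64 cm; m₂ = −d_i2/d_o2 = -0.4322.
m = m₁·m₂ = (+0.1222)(-0.4322) = -0.0528.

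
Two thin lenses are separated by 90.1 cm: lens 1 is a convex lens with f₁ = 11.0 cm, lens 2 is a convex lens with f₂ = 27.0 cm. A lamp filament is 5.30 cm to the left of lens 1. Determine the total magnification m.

Lens 1: 1/d_i1 = 1/(11.0) − 1/(5.30) = -0.09777, so d_i1 = -10.23 cm; m₁ = −d_i1/d_o1 = +1.930.
d_o2 = 90.1 − (-10.23) = 100.3 cm.
Lens 2: 1/d_i2 = 1/(27.0) − 1/(100.3) = 0.02707, so d_i2 = 36.95 cm; m₂ = −d_i2/d_o2 = -0.3683.
m = m₁·m₂ = (+1.930)(-0.3683) = -0.711.

m = -0.711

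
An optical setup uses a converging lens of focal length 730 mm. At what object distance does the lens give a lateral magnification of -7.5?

m = −d_i/d_o ⇒ d_i = −m·d_o.
1/f = 1/d_o + 1/d_i = 1/d_o − 1/(m·d_o) = (1 − 1/m)/d_o, so d_o = f(1 − 1/m) = (730.0)(1 − 1/(-7.5)) = 827 mm.

827 mm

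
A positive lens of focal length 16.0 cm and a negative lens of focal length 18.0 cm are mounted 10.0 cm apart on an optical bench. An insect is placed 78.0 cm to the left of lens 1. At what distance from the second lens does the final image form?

23.2 cm

Lens 1: 1/d_i1 = 1/f₁ − 1/d_o1 = 1/(16.0) − 1/(78.0) = 0.04968, so d_i1 = 20.13 cm.
The intermediate image is 20.13 cm to the right of lens 1, which lies 10.13 cm to the right of lens 2 — a virtual object — so d_o2 = −10.13 cm.
Lens 2 is diverging, so f₂ = −18.0 cm.
Lens 2: 1/d_i2 = 1/f₂ − 1/d_o2 = 1/(-18.0) − 1/(-10.13) = 0.04316, so d_i2 = 23.2 cm.
The final image is real, 23.2 cm to the right of lens 2 (overall magnification ≈ -0.59).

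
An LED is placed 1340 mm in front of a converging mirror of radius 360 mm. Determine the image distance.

208 mm

f = R/2 = 360/2 = 180.0 mm.
Mirror equation: 1/q = 1/f − 1/p = 1/(180.0) − 1/(1340) = 0.005556 − 0.0007463 = 0.004809, so q = 208 mm.
The image is real, inverted and reduced, in front of the mirror.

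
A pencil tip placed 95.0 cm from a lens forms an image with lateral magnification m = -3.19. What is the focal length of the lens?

f = 72.3 cm (converging)

m = −d_i/d_o ⇒ d_i = −m·d_o = −(-3.19)·(95.0) = 303.1 cm.
1/f = 1/d_o + 1/d_i = 1/(95.0) + 1/(303.1) = 0.01383, so f = 72.3 cm.
Since f is positive, the lens is converging.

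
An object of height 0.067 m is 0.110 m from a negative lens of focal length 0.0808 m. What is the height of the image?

0.0284 m

For a negative lens, f = -0.0808 m.
1/d_i = 1/f − 1/d_o = 1/(-0.08080) − 1/(0.110) = -21.47, so d_i = -0.04658 m.
m = −d_i/d_o = +0.4235.
|h_i| = |m|·h_o = 0.4235 × 0.067 = 0.0284 m. The image is virtual, upright and reduced, on the same side as the object.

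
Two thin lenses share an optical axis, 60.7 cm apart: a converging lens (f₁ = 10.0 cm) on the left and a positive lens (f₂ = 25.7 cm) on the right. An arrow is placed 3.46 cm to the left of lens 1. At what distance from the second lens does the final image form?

Lens 1: 1/d_i1 = 1/f₁ − 1/d_o1 = 1/(10.0) − 1/(3.46) = -0.1890, so d_i1 = -5.291 cm.
The intermediate image is 5.291 cm to the left of lens 1 (virtual), which is 60.7 − (-5.291) = 65.99 cm to the left of lens 2, so d_o2 = +65.99 cm.
Lens 2: 1/d_i2 = 1/f₂ − 1/d_o2 = 1/(25.7) − 1/(65.99) = 0.02376, so d_i2 = 42.1 cm.
The final image is real, 42.1 cm to the right of lens 2 (overall magnification ≈ -0.98).

42.1 cm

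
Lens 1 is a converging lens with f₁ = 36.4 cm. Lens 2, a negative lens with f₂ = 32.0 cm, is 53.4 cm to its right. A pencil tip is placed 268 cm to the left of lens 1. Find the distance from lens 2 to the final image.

8.34 cm

Lens 1: 1/d_i1 = 1/f₁ − 1/d_o1 = 1/(36.4) − 1/(268) = 0.02374, so d_i1 = 42.12 cm.
The intermediate image is 42.12 cm to the right of lens 1, which is 53.4 − (42.12) = 11.28 cm to the left of lens 2, so d_o2 = +11.28 cm.
Lens 2 is diverging, so f₂ = −32.0 cm.
Lens 2: 1/d_i2 = 1/f₂ − 1/d_o2 = 1/(-32.0) − 1/(11.28) = -0.1199, so d_i2 = -8.34 cm.
The final image is virtual, 8.34 cm to the left of lens 2 (overall magnification ≈ -0.12).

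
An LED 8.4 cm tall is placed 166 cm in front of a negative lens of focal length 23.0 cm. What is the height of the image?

1.02 cm

For a negative lens, f = -23.0 cm.
1/d_i = 1/f − 1/d_o = 1/(-23.00) − 1/(166) = -0.04950, so d_i = -20.20 cm.
m = −d_i/d_o = +0.1217.
|h_i| = |m|·h_o = 0.1217 × 8.4 = 1.02 cm. The image is virtual, upright and reduced, on the same side as the object.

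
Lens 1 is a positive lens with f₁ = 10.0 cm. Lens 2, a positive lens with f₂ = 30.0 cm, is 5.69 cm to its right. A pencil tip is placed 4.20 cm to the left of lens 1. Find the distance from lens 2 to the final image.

Lens 1: 1/d_i1 = 1/f₁ − 1/d_o1 = 1/(10.0) − 1/(4.20) = -0.1381, so d_i1 = -7.241 cm.
The intermediate image is 7.241 cm to the left of lens 1 (virtual), which is 5.69 − (-7.241) = 12.93 cm to the left of lens 2, so d_o2 = +12.93 cm.
Lens 2: 1/d_i2 = 1/f₂ − 1/d_o2 = 1/(30.0) − 1/(12.93) = -0.04401, so d_i2 = -22.7 cm.
The final image is virtual, 22.7 cm to the left of lens 2 (overall magnification ≈ 3.0).

22.7 cm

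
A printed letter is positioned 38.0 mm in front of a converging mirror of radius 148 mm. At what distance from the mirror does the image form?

78.1 mm

f = R/2 = 148/2 = 74.00 mm.
Mirror equation: 1/q = 1/f − 1/p = 1/(74.00) − 1/(38.0) = 0.01351 − 0.02632 = -0.01280, so q = -78.1 mm.
The image is virtual, upright and enlarged, behind the mirror.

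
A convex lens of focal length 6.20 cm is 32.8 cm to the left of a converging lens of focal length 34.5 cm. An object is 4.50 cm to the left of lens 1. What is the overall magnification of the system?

m = -8.55

Lens 1: 1/d_i1 = 1/(6.20) − 1/(4.50) = -0.06093, so d_i1 = -16.41 cm; m₁ = −d_i1/d_o1 = +3.647.
d_o2 = 32.8 − (-16.41) = 49.21 cm.
Lens 2: 1/d_i2 = 1/(34.5) − 1/(49.21) = 0.008664, so d_i2 = 115.4 cm; m₂ = −d_i2/d_o2 = -2.345.
m = m₁·m₂ = (+3.647)(-2.345) = -8.55.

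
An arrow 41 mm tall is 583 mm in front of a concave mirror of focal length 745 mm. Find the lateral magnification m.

1/d_i = 1/f − 1/d_o = 1/(745.0) − 1/(583) = -0.0003730, so d_i = -2681 mm.
m = −d_i/d_o = −(-2681)/(583) = +4.60.
The image is virtual, upright and enlarged, behind the mirror.

m = +4.60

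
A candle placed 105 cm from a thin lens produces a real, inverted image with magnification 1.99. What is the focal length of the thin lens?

m = −d_i/d_o ⇒ d_i = −m·d_o = −(-1.99)·(105) = 208.9 cm.
1/f = 1/d_o + 1/d_i = 1/(105) + 1/(208.9) = 0.01431, so f = 69.9 cm.
Since f is positive, the thin lens is converging.

f = 69.9 cm (converging)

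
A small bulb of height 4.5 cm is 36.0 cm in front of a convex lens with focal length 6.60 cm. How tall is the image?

1.01 cm

1/d_i = 1/f − 1/d_o = 1/(6.600) − 1/(36.0) = 0.1237, so d_i = 8.082 cm.
m = −d_i/d_o = -0.2245.
|h_i| = |m|·h_o = 0.2245 × 4.5 = 1.01 cm. The image is real, inverted and reduced, on the far side of the lens.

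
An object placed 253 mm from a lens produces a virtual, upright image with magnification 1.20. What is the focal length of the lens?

m = −d_i/d_o ⇒ d_i = −m·d_o = −(+1.20)·(253) = -303.6 mm.
1/f = 1/d_o + 1/d_i = 1/(253) + 1/(-303.6) = 0.0006588, so f = 1520 mm.
Since f is positive, the lens is converging.

f = 1520 mm (converging)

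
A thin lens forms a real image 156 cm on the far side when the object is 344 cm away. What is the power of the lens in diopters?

d_i = +156 cm.
1/f = 1/d_o + 1/d_i = 1/(344) + 1/(156) = 0.009317 cm⁻¹.
f = 107.3 cm = 1.073 m, so P = 1/f = +0.932 D.

P = +0.932 D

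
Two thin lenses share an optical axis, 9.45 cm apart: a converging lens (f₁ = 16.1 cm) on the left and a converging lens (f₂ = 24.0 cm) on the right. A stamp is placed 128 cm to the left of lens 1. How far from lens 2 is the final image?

Lens 1: 1/d_i1 = 1/f₁ − 1/d_o1 = 1/(16.1) − 1/(128) = 0.05430, so d_i1 = 18.42 cm.
The intermediate image is 18.42 cm to the right of lens 1, which lies 8.970 cm to the right of lens 2 — a virtual object — so d_o2 = −8.970 cm.
Lens 2: 1/d_i2 = 1/f₂ − 1/d_o2 = 1/(24.0) − 1/(-8.970) = 0.1531, so d_i2 = 6.53 cm.
The final image is real, 6.53 cm to the right of lens 2 (overall magnification ≈ -0.10).

6.53 cm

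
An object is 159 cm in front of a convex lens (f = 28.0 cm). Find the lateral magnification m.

m = -0.214

1/d_i = 1/f − 1/d_o = 1/(28.00) − 1/(159) = 0.02942, so d_i = 33.98 cm.
m = −d_i/d_o = −(33.98)/(159) = -0.214.
The image is real, inverted and reduced, on the far side of the lens.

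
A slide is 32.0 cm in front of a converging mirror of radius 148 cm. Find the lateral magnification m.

m = +1.76

f = R/2 = 148/2 = 74.00 cm.
1/d_i = 1/f − 1/d_o = 1/(74.00) − 1/(32.0) = -0.01774, so d_i = -56.38 cm.
m = −d_i/d_o = −(-56.38)/(32.0) = +1.76.
The image is virtual, upright and enlarged, behind the mirror.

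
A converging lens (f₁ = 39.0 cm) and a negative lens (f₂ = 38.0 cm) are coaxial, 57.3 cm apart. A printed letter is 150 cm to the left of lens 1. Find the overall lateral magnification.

m = -0.313

Lens 1: 1/d_i1 = 1/(39.0) − 1/(150) = 0.01897, so d_i1 = 52.70 cm; m₁ = −d_i1/d_o1 = -0.3513.
d_o2 = 57.3 − (52.70) = 4.600 cm.
f₂ = −38.0 cm (diverging).
Lens 2: 1/d_i2 = 1/(-38.0) − 1/(4.600) = -0.2437, so d_i2 = -4.103 cm; m₂ = −d_i2/d_o2 = +0.8920.
m = m₁·m₂ = (-0.3513)(+0.8920) = -0.313.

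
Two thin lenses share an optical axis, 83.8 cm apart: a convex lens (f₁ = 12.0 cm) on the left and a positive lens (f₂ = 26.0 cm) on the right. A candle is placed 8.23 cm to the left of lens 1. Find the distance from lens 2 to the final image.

Lens 1: 1/d_i1 = 1/f₁ − 1/d_o1 = 1/(12.0) − 1/(8.23) = -0.03817, so d_i1 = -26.20 cm.
The intermediate image is 26.20 cm to the left of lens 1 (virtual), which is 83.8 − (-26.20) = 110.0 cm to the left of lens 2, so d_o2 = +110.0 cm.
Lens 2: 1/d_i2 = 1/f₂ − 1/d_o2 = 1/(26.0) − 1/(110.0) = 0.02937, so d_i2 = 34.0 cm.
The final image is real, 34.0 cm to the right of lens 2 (overall magnification ≈ -0.99).

34.0 cm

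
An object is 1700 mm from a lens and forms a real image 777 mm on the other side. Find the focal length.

Real image ⇒ d_i = +777 mm.
1/f = 1/d_o + 1/d_i = 1/(1700) + 1/(777) = 0.001875, so f = 533 mm.
Since f is positive, the lens is converging.

f = 533 mm (converging)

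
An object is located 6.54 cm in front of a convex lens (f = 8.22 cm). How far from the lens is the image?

32.0 cm

Thin-lens equation: 1/s_i = 1/f − 1/s_o = 1/(8.220) − 1/(6.54) = 0.1217 − 0.1529 = -0.03125, so s_i = -32.0 cm.
The image is virtual, upright and enlarged, on the same side as the object.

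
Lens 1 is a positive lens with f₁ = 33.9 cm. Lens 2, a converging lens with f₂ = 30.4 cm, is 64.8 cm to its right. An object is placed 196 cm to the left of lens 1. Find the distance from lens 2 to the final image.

110 cm

Lens 1: 1/d_i1 = 1/f₁ − 1/d_o1 = 1/(33.9) − 1/(196) = 0.02440, so d_i1 = 40.99 cm.
The intermediate image is 40.99 cm to the right of lens 1, which is 64.8 − (40.99) = 23.81 cm to the left of lens 2, so d_o2 = +23.81 cm.
Lens 2: 1/d_i2 = 1/f₂ − 1/d_o2 = 1/(30.4) − 1/(23.81) = -0.009104, so d_i2 = -110 cm.
The final image is virtual, 110 cm to the left of lens 2 (overall magnification ≈ -0.96).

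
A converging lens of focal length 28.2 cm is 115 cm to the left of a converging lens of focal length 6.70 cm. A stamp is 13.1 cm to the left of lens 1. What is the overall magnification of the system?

m = -0.0942

Lens 1: 1/d_i1 = 1/(28.2) − 1/(13.1) = -0.04087, so d_i1 = -24.46 cm; m₁ = −d_i1/d_o1 = +1.867.
d_o2 = 115 − (-24.46) = 139.5 cm.
Lens 2: 1/d_i2 = 1/(6.70) − 1/(139.5) = 0.1421, so d_i2 = 7.038 cm; m₂ = −d_i2/d_o2 = -0.05045.
m = m₁·m₂ = (+1.867)(-0.05045) = -0.0942.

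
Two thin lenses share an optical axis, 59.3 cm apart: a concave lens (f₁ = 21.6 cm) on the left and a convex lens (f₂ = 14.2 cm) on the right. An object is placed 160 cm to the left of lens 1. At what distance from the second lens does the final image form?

Lens 1 is diverging, so f₁ = −21.6 cm.
Lens 1: 1/d_i1 = 1/f₁ − 1/d_o1 = 1/(-21.6) − 1/(160) = -0.05255, so d_i1 = -19.03 cm.
The intermediate image is 19.03 cm to the left of lens 1 (virtual), which is 59.3 − (-19.03) = 78.33 cm to the left of lens 2, so d_o2 = +78.33 cm.
Lens 2: 1/d_i2 = 1/f₂ − 1/d_o2 = 1/(14.2) − 1/(78.33) = 0.05766, so d_i2 = 17.3 cm.
The final image is real, 17.3 cm to the right of lens 2 (overall magnification ≈ -0.026).

17.3 cm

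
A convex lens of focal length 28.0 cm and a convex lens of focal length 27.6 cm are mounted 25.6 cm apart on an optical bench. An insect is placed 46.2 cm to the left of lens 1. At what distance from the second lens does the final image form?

Lens 1: 1/d_i1 = 1/f₁ − 1/d_o1 = 1/(28.0) − 1/(46.2) = 0.01407, so d_i1 = 71.08 cm.
The intermediate image is 71.08 cm to the right of lens 1, which lies 45.48 cm to the right of lens 2 — a virtual object — so d_o2 = −45.48 cm.
Lens 2: 1/d_i2 = 1/f₂ − 1/d_o2 = 1/(27.6) − 1/(-45.48) = 0.05822, so d_i2 = 17.2 cm.
The final image is real, 17.2 cm to the right of lens 2 (overall magnification ≈ -0.58).

17.2 cm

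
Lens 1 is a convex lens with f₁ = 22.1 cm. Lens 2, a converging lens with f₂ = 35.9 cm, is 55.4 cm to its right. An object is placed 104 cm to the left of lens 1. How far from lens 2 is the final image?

115 cm

Lens 1: 1/d_i1 = 1/f₁ − 1/d_o1 = 1/(22.1) − 1/(104) = 0.03563, so d_i1 = 28.06 cm.
The intermediate image is 28.06 cm to the right of lens 1, which is 55.4 − (28.06) = 27.34 cm to the left of lens 2, so d_o2 = +27.34 cm.
Lens 2: 1/d_i2 = 1/f₂ − 1/d_o2 = 1/(35.9) − 1/(27.34) = -0.008721, so d_i2 = -115 cm.
The final image is virtual, 115 cm to the left of lens 2 (overall magnification ≈ -1.1).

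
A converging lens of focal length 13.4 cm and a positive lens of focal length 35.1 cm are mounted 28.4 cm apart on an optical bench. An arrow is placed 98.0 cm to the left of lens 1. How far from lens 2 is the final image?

Lens 1: 1/d_i1 = 1/f₁ − 1/d_o1 = 1/(13.4) − 1/(98.0) = 0.06442, so d_i1 = 15.52 cm.
The intermediate image is 15.52 cm to the right of lens 1, which is 28.4 − (15.52) = 12.88 cm to the left of lens 2, so d_o2 = +12.88 cm.
Lens 2: 1/d_i2 = 1/f₂ − 1/d_o2 = 1/(35.1) − 1/(12.88) = -0.04915, so d_i2 = -20.3 cm.
The final image is virtual, 20.3 cm to the left of lens 2 (overall magnification ≈ -0.25).

20.3 cm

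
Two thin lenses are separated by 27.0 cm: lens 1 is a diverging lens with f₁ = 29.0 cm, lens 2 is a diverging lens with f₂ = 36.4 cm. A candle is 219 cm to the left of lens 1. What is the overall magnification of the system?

f₁ = −29.0 cm (diverging).
Lens 1: 1/d_i1 = 1/(-29.0) − 1/(219) = -0.03905, so d_i1 = -25.61 cm; m₁ = −d_i1/d_o1 = +0.1169.
d_o2 = 27.0 − (-25.61) = 52.61 cm.
f₂ = −36.4 cm (diverging).
Lens 2: 1/d_i2 = 1/(-36.4) − 1/(52.61) = -0.04648, so d_i2 = -21.51 cm; m₂ = −d_i2/d_o2 = +0.4089.
m = m₁·m₂ = (+0.1169)(+0.4089) = +0.0478.

m = +0.0478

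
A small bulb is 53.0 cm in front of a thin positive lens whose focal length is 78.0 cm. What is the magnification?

1/d_i = 1/f − 1/d_o = 1/(78.00) − 1/(53.0) = -0.006047, so d_i = -165.4 cm.
m = −d_i/d_o = −(-165.4)/(53.0) = +3.12.
The image is virtual, upright and enlarged, on the same side as the object.

m = +3.12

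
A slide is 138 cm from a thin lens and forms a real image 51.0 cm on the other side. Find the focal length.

f = 37.2 cm (converging)

Real image ⇒ d_i = +51.0 cm.
1/f = 1/d_o + 1/d_i = 1/(138) + 1/(51.0) = 0.02685, so f = 37.2 cm.
Since f is positive, the thin lens is converging.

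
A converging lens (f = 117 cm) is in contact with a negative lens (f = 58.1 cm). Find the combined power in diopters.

P₁ = 1/f₁ = 1/(1.17 m) = +0.8547 D; P₂ = 1/f₂ = 1/(-0.581 m) = -1.721 D.
For thin lenses in contact, P = P₁ + P₂ = (+0.8547) + (-1.721) = -0.866 D.

P = -0.866 D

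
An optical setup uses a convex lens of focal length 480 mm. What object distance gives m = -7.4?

545 mm

m = −d_i/d_o ⇒ d_i = −m·d_o.
1/f = 1/d_o + 1/d_i = 1/d_o − 1/(m·d_o) = (1 − 1/m)/d_o, so d_o = f(1 − 1/m) = (480.0)(1 − 1/(-7.4)) = 545 mm.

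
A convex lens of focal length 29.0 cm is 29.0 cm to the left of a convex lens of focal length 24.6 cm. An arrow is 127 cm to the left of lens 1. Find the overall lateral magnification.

m = -0.219

Lens 1: 1/d_i1 = 1/(29.0) − 1/(127) = 0.02661, so d_i1 = 37.58 cm; m₁ = −d_i1/d_o1 = -0.2959.
d_o2 = 29.0 − (37.58) = -8.580 cm (virtual object).
Lens 2: 1/d_i2 = 1/(24.6) − 1/(-8.580) = 0.1572, so d_i2 = 6.361 cm; m₂ = −d_i2/d_o2 = +0.7414.
m = m₁·m₂ = (-0.2959)(+0.7414) = -0.219.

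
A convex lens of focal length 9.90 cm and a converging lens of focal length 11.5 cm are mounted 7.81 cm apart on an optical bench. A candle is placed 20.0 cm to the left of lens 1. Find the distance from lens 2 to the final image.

5.82 cm

Lens 1: 1/d_i1 = 1/f₁ − 1/d_o1 = 1/(9.90) − 1/(20.0) = 0.05101, so d_i1 = 19.60 cm.
The intermediate image is 19.60 cm to the right of lens 1, which lies 11.79 cm to the right of lens 2 — a virtual object — so d_o2 = −11.79 cm.
Lens 2: 1/d_i2 = 1/f₂ − 1/d_o2 = 1/(11.5) − 1/(-11.79) = 0.1718, so d_i2 = 5.82 cm.
The final image is real, 5.82 cm to the right of lens 2 (overall magnification ≈ -0.48).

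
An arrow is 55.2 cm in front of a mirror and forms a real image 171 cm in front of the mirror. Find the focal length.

Real image ⇒ d_i = +171 cm.
1/f = 1/d_o + 1/d_i = 1/(55.2) + 1/(171) = 0.02396, so f = 41.7 cm.
Since f is positive, the mirror is concave.

f = 41.7 cm (concave)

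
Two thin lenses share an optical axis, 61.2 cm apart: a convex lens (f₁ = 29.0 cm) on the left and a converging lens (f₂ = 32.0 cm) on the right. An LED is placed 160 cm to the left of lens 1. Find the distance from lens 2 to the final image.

133 cm

Lens 1: 1/d_i1 = 1/f₁ − 1/d_o1 = 1/(29.0) − 1/(160) = 0.02823, so d_i1 = 35.42 cm.
The intermediate image is 35.42 cm to the right of lens 1, which is 61.2 − (35.42) = 25.78 cm to the left of lens 2, so d_o2 = +25.78 cm.
Lens 2: 1/d_i2 = 1/f₂ − 1/d_o2 = 1/(32.0) − 1/(25.78) = -0.007540, so d_i2 = -133 cm.
The final image is virtual, 133 cm to the left of lens 2 (overall magnification ≈ -1.1).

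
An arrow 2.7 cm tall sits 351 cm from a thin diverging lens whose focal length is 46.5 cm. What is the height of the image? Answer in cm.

0.316 cm

For a diverging lens, f = -46.5 cm.
1/d_i = 1/f − 1/d_o = 1/(-46.50) − 1/(351) = -0.02435, so d_i = -41.06 cm.
m = −d_i/d_o = +0.1170.
|h_i| = |m|·h_o = 0.1170 × 2.7 = 0.316 cm. The image is virtual, upright and reduced, on the same side as the object.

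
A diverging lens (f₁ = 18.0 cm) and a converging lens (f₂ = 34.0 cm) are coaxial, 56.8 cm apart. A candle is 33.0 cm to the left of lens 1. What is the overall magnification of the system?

m = -0.348

f₁ = −18.0 cm (diverging).
Lens 1: 1/d_i1 = 1/(-18.0) − 1/(33.0) = -0.08586, so d_i1 = -11.65 cm; m₁ = −d_i1/d_o1 = +0.3530.
d_o2 = 56.8 − (-11.65) = 68.45 cm.
Lens 2: 1/d_i2 = 1/(34.0) − 1/(68.45) = 0.01480, so d_i2 = 67.56 cm; m₂ = −d_i2/d_o2 = -0.9869.
m = m₁·m₂ = (+0.3530)(-0.9869) = -0.348.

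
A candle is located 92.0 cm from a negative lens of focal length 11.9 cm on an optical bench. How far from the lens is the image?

10.5 cm

For a negative lens, f = -11.9 cm.
Lens equation: 1/d_i = 1/f − 1/d_o = 1/(-11.90) − 1/(92.0) = -0.08403 − 0.01087 = -0.09490, so d_i = -10.5 cm.
The image is virtual, upright and reduced, on the same side as the object.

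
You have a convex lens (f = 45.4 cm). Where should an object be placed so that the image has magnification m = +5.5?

m = −d_i/d_o ⇒ d_i = −m·d_o.
1/f = 1/d_o + 1/d_i = 1/d_o − 1/(m·d_o) = (1 − 1/m)/d_o, so d_o = f(1 − 1/m) = (45.40)(1 − 1/(+5.5)) = 37.1 cm.

37.1 cm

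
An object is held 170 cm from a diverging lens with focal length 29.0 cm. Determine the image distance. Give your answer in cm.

24.8 cm

For a diverging lens, f = -29.0 cm.
Lens equation: 1/s_i = 1/f − 1/s_o = 1/(-29.00) − 1/(170) = -0.03448 − 0.005882 = -0.04037, so s_i = -24.8 cm.
The image is virtual, upright and reduced, on the same side as the object.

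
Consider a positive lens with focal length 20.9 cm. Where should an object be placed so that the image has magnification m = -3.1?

27.6 cm

m = −d_i/d_o ⇒ d_i = −m·d_o.
1/f = 1/d_o + 1/d_i = 1/d_o − 1/(m·d_o) = (1 − 1/m)/d_o, so d_o = f(1 − 1/m) = (20.90)(1 − 1/(-3.1)) = 27.6 cm.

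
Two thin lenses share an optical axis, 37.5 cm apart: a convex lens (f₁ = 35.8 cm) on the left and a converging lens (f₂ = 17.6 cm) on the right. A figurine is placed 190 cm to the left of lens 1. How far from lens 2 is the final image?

Lens 1: 1/d_i1 = 1/f₁ − 1/d_o1 = 1/(35.8) − 1/(190) = 0.02267, so d_i1 = 44.11 cm.
The intermediate image is 44.11 cm to the right of lens 1, which lies 6.610 cm to the right of lens 2 — a virtual object — so d_o2 = −6.610 cm.
Lens 2: 1/d_i2 = 1/f₂ − 1/d_o2 = 1/(17.6) − 1/(-6.610) = 0.2081, so d_i2 = 4.81 cm.
The final image is real, 4.81 cm to the right of lens 2 (overall magnification ≈ -0.17).

4.81 cm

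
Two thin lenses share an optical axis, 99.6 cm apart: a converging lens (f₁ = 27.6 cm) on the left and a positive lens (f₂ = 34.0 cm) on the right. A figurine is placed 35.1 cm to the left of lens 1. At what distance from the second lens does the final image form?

15.8 cm

Lens 1: 1/d_i1 = 1/f₁ − 1/d_o1 = 1/(27.6) − 1/(35.1) = 0.007742, so d_i1 = 129.2 cm.
The intermediate image is 129.2 cm to the right of lens 1, which lies 29.60 cm to the right of lens 2 — a virtual object — so d_o2 = −29.60 cm.
Lens 2: 1/d_i2 = 1/f₂ − 1/d_o2 = 1/(34.0) − 1/(-29.60) = 0.06320, so d_i2 = 15.8 cm.
The final image is real, 15.8 cm to the right of lens 2 (overall magnification ≈ -2.0).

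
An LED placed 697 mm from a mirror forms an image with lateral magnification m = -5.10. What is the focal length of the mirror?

m = −d_i/d_o ⇒ d_i = −m·d_o = −(-5.10)·(697) = 3555 mm.
1/f = 1/d_o + 1/d_i = 1/(697) + 1/(3555) = 0.001716, so f = 583 mm.
Since f is positive, the mirror is concave.

f = 583 mm (concave)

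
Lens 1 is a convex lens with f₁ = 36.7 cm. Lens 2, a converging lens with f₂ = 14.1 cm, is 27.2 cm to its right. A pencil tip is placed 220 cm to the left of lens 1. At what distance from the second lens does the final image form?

7.68 cm

Lens 1: 1/d_i1 = 1/f₁ − 1/d_o1 = 1/(36.7) − 1/(220) = 0.02270, so d_i1 = 44.05 cm.
The intermediate image is 44.05 cm to the right of lens 1, which lies 16.85 cm to the right of lens 2 — a virtual object — so d_o2 = −16.85 cm.
Lens 2: 1/d_i2 = 1/f₂ − 1/d_o2 = 1/(14.1) − 1/(-16.85) = 0.1303, so d_i2 = 7.68 cm.
The final image is real, 7.68 cm to the right of lens 2 (overall magnification ≈ -0.091).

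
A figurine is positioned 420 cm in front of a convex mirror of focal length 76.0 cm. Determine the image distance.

For a convex mirror, f = -76.0 cm.
Mirror equation: 1/v = 1/f − 1/u = 1/(-76.00) − 1/(420) = -0.01316 − 0.002381 = -0.01554, so v = -64.4 cm.
The image is virtual, upright and reduced, behind the mirror.

64.4 cm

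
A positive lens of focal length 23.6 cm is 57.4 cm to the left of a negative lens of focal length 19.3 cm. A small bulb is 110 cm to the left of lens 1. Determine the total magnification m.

Lens 1: 1/d_i1 = 1/(23.6) − 1/(110) = 0.03328, so d_i1 = 30.05 cm; m₁ = −d_i1/d_o1 = -0.2732.
d_o2 = 57.4 − (30.05) = 27.35 cm.
f₂ = −19.3 cm (diverging).
Lens 2: 1/d_i2 = 1/(-19.3) − 1/(27.35) = -0.08838, so d_i2 = -11.32 cm; m₂ = −d_i2/d_o2 = +0.4137.
m = m₁·m₂ = (-0.2732)(+0.4137) = -0.113.

m = -0.113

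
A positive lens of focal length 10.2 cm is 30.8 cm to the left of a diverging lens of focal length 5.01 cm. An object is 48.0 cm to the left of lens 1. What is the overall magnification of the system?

Lens 1: 1/d_i1 = 1/(10.2) − 1/(48.0) = 0.07721, so d_i1 = 12.95 cm; m₁ = −d_i1/d_o1 = -0.2698.
d_o2 = 30.8 − (12.95) = 17.85 cm.
f₂ = −5.01 cm (diverging).
Lens 2: 1/d_i2 = 1/(-5.01) − 1/(17.85) = -0.2556, so d_i2 = -3.912 cm; m₂ = −d_i2/d_o2 = +0.2192.
m = m₁·m₂ = (-0.2698)(+0.2192) = -0.0591.

m = -0.0591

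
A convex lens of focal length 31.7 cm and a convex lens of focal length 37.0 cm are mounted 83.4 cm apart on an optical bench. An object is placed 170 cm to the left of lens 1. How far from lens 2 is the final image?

221 cm

Lens 1: 1/d_i1 = 1/f₁ − 1/d_o1 = 1/(31.7) − 1/(170) = 0.02566, so d_i1 = 38.97 cm.
The intermediate image is 38.97 cm to the right of lens 1, which is 83.4 − (38.97) = 44.43 cm to the left of lens 2, so d_o2 = +44.43 cm.
Lens 2: 1/d_i2 = 1/f₂ − 1/d_o2 = 1/(37.0) − 1/(44.43) = 0.004520, so d_i2 = 221 cm.
The final image is real, 221 cm to the right of lens 2 (overall magnification ≈ 1.1).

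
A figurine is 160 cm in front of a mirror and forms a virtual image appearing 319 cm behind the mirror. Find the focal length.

Virtual image ⇒ d_i = −319 cm.
1/f = 1/d_o + 1/d_i = 1/(160) + 1/(-319) = 0.003115, so f = 321 cm.
Since f is positive, the mirror is concave.

f = 321 cm (concave)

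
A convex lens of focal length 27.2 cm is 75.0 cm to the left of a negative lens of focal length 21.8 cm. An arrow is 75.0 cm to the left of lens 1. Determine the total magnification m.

m = -0.229

Lens 1: 1/d_i1 = 1/(27.2) − 1/(75.0) = 0.02343, so d_i1 = 42.68 cm; m₁ = −d_i1/d_o1 = -0.5691.
d_o2 = 75.0 − (42.68) = 32.32 cm.
f₂ = −21.8 cm (diverging).
Lens 2: 1/d_i2 = 1/(-21.8) − 1/(32.32) = -0.07681, so d_i2 = -13.02 cm; m₂ = −d_i2/d_o2 = +0.4028.
m = m₁·m₂ = (-0.5691)(+0.4028) = -0.229.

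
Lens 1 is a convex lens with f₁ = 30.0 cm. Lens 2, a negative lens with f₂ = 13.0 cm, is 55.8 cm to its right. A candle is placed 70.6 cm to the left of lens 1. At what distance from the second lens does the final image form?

2.84 cm

Lens 1: 1/d_i1 = 1/f₁ − 1/d_o1 = 1/(30.0) − 1/(70.6) = 0.01917, so d_i1 = 52.17 cm.
The intermediate image is 52.17 cm to the right of lens 1, which is 55.8 − (52.17) = 3.630 cm to the left of lens 2, so d_o2 = +3.630 cm.
Lens 2 is diverging, so f₂ = −13.0 cm.
Lens 2: 1/d_i2 = 1/f₂ − 1/d_o2 = 1/(-13.0) − 1/(3.630) = -0.3524, so d_i2 = -2.84 cm.
The final image is virtual, 2.84 cm to the left of lens 2 (overall magnification ≈ -0.58).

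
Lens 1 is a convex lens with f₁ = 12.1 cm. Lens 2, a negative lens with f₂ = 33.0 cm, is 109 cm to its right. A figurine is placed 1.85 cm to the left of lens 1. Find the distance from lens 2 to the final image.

25.4 cm

Lens 1: 1/d_i1 = 1/f₁ − 1/d_o1 = 1/(12.1) − 1/(1.85) = -0.4579, so d_i1 = -2.184 cm.
The intermediate image is 2.184 cm to the left of lens 1 (virtual), which is 109 − (-2.184) = 111.2 cm to the left of lens 2, so d_o2 = +111.2 cm.
Lens 2 is diverging, so f₂ = −33.0 cm.
Lens 2: 1/d_i2 = 1/f₂ − 1/d_o2 = 1/(-33.0) − 1/(111.2) = -0.03930, so d_i2 = -25.4 cm.
The final image is virtual, 25.4 cm to the left of lens 2 (overall magnification ≈ 0.27).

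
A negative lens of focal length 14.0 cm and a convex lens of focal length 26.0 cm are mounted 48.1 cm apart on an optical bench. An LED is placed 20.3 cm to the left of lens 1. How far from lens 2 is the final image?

48.2 cm

Lens 1 is diverging, so f₁ = −14.0 cm.
Lens 1: 1/d_i1 = 1/f₁ − 1/d_o1 = 1/(-14.0) − 1/(20.3) = -0.1207, so d_i1 = -8.286 cm.
The intermediate image is 8.286 cm to the left of lens 1 (virtual), which is 48.1 − (-8.286) = 56.39 cm to the left of lens 2, so d_o2 = +56.39 cm.
Lens 2: 1/d_i2 = 1/f₂ − 1/d_o2 = 1/(26.0) − 1/(56.39) = 0.02073, so d_i2 = 48.2 cm.
The final image is real, 48.2 cm to the right of lens 2 (overall magnification ≈ -0.35).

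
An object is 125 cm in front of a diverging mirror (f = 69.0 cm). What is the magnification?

m = +0.356

For a diverging mirror, f = -69.0 cm.
1/d_i = 1/f − 1/d_o = 1/(-69.00) − 1/(125) = -0.02249, so d_i = -44.46 cm.
m = −d_i/d_o = −(-44.46)/(125) = +0.356.
The image is virtual, upright and reduced, behind the mirror.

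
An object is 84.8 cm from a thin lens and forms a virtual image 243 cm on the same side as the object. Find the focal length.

Virtual image ⇒ d_i = −243 cm.
1/f = 1/d_o + 1/d_i = 1/(84.8) + 1/(-243) = 0.007677, so f = 130 cm.
Since f is positive, the thin lens is converging.

f = 130 cm (converging)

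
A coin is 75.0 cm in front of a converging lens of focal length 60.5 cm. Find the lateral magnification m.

1/d_i = 1/f − 1/d_o = 1/(60.50) − 1/(75.0) = 0.003196, so d_i = 312.9 cm.
m = −d_i/d_o = −(312.9)/(75.0) = -4.17.
The image is real, inverted and enlarged, on the far side of the lens.

m = -4.17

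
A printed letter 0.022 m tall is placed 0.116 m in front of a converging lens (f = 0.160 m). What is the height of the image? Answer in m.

0.0800 m

1/d_i = 1/f − 1/d_o = 1/(0.1600) − 1/(0.116) = -2.371, so d_i = -0.4218 m.
m = −d_i/d_o = +3.636.
|h_i| = |m|·h_o = 3.636 × 0.022 = 0.0800 m. The image is virtual, upright and enlarged, on the same side as the object.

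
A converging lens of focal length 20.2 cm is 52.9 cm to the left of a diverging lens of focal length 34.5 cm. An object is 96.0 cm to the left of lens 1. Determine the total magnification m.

Lens 1: 1/d_i1 = 1/(20.2) − 1/(96.0) = 0.03909, so d_i1 = 25.58 cm; m₁ = −d_i1/d_o1 = -0.2665.
d_o2 = 52.9 − (25.58) = 27.32 cm.
f₂ = −34.5 cm (diverging).
Lens 2: 1/d_i2 = 1/(-34.5) − 1/(27.32) = -0.06559, so d_i2 = -15.25 cm; m₂ = −d_i2/d_o2 = +0.5581.
m = m₁·m₂ = (-0.2665)(+0.5581) = -0.149.

m = -0.149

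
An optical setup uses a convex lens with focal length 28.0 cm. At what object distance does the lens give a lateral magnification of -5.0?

m = −d_i/d_o ⇒ d_i = −m·d_o.
1/f = 1/d_o + 1/d_i = 1/d_o − 1/(m·d_o) = (1 − 1/m)/d_o, so d_o = f(1 − 1/m) = (28.00)(1 − 1/(-5.0)) = 33.6 cm.

33.6 cm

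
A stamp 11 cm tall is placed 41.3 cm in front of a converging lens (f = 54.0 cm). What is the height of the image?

46.8 cm

1/d_i = 1/f − 1/d_o = 1/(54.00) − 1/(41.3) = -0.005695, so d_i = -175.6 cm.
m = −d_i/d_o = +4.252.
|h_i| = |m|·h_o = 4.252 × 11 = 46.8 cm. The image is virtual, upright and enlarged, on the same side as the object.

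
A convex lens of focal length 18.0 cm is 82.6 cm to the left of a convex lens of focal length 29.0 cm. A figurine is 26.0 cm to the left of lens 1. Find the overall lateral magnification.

Lens 1: 1/d_i1 = 1/(18.0) − 1/(26.0) = 0.01709, so d_i1 = 58.50 cm; m₁ = −d_i1/d_o1 = -2.250.
d_o2 = 82.6 − (58.50) = 24.10 cm.
Lens 2: 1/d_i2 = 1/(29.0) − 1/(24.10) = -0.007011, so d_i2 = -142.6 cm; m₂ = −d_i2/d_o2 = +5.918.
m = m₁·m₂ = (-2.250)(+5.918) = -13.3.

m = -13.3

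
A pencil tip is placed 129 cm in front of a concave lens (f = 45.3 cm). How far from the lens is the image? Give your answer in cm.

33.5 cm

For a concave lens, f = -45.3 cm.
Thin-lens equation: 1/q = 1/f − 1/p = 1/(-45.30) − 1/(129) = -0.02208 − 0.007752 = -0.02983, so q = -33.5 cm.
The image is virtual, upright and reduced, on the same side as the object.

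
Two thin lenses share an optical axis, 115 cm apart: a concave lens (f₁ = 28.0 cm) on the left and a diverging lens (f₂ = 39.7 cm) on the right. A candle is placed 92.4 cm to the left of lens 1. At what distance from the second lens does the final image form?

Lens 1 is diverging, so f₁ = −28.0 cm.
Lens 1: 1/d_i1 = 1/f₁ − 1/d_o1 = 1/(-28.0) − 1/(92.4) = -0.04654, so d_i1 = -21.49 cm.
The intermediate image is 21.49 cm to the left of lens 1 (virtual), which is 115 − (-21.49) = 136.5 cm to the left of lens 2, so d_o2 = +136.5 cm.
Lens 2 is diverging, so f₂ = −39.7 cm.
Lens 2: 1/d_i2 = 1/f₂ − 1/d_o2 = 1/(-39.7) − 1/(136.5) = -0.03251, so d_i2 = -30.8 cm.
The final image is virtual, 30.8 cm to the left of lens 2 (overall magnification ≈ 0.052).

30.8 cm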